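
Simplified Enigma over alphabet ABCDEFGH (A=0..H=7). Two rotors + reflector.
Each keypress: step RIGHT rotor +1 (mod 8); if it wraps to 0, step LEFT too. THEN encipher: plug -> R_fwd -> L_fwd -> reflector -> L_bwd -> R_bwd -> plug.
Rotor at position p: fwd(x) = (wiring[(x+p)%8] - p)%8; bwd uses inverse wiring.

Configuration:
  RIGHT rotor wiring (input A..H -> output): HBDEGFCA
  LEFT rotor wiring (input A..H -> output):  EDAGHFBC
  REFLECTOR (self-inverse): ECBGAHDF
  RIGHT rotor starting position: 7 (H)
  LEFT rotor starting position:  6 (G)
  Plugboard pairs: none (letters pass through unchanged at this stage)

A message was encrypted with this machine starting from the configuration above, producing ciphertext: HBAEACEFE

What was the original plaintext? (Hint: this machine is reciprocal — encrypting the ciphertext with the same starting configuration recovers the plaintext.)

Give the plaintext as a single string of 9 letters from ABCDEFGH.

Answer: EDCCFGBHA

Derivation:
Char 1 ('H'): step: R->0, L->7 (L advanced); H->plug->H->R->A->L->D->refl->G->L'->G->R'->E->plug->E
Char 2 ('B'): step: R->1, L=7; B->plug->B->R->C->L->E->refl->A->L'->F->R'->D->plug->D
Char 3 ('A'): step: R->2, L=7; A->plug->A->R->B->L->F->refl->H->L'->E->R'->C->plug->C
Char 4 ('E'): step: R->3, L=7; E->plug->E->R->F->L->A->refl->E->L'->C->R'->C->plug->C
Char 5 ('A'): step: R->4, L=7; A->plug->A->R->C->L->E->refl->A->L'->F->R'->F->plug->F
Char 6 ('C'): step: R->5, L=7; C->plug->C->R->D->L->B->refl->C->L'->H->R'->G->plug->G
Char 7 ('E'): step: R->6, L=7; E->plug->E->R->F->L->A->refl->E->L'->C->R'->B->plug->B
Char 8 ('F'): step: R->7, L=7; F->plug->F->R->H->L->C->refl->B->L'->D->R'->H->plug->H
Char 9 ('E'): step: R->0, L->0 (L advanced); E->plug->E->R->G->L->B->refl->C->L'->H->R'->A->plug->A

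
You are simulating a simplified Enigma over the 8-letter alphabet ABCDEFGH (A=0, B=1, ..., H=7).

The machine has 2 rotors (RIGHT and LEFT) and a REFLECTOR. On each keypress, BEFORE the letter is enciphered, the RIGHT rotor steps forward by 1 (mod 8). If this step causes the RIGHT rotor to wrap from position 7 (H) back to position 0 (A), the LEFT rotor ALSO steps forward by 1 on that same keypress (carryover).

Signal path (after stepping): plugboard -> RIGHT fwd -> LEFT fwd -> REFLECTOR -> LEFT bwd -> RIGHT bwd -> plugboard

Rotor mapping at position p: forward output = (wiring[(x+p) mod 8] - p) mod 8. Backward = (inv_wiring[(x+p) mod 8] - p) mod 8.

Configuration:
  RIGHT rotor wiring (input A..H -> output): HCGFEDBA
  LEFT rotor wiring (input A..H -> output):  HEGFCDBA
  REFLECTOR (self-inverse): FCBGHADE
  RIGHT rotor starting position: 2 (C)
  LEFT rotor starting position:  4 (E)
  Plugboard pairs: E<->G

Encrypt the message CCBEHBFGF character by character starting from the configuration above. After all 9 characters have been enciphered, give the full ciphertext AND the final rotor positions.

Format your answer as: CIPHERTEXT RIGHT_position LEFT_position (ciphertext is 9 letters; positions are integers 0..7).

Answer: FEEFFHGFB 3 5

Derivation:
Char 1 ('C'): step: R->3, L=4; C->plug->C->R->A->L->G->refl->D->L'->E->R'->F->plug->F
Char 2 ('C'): step: R->4, L=4; C->plug->C->R->F->L->A->refl->F->L'->C->R'->G->plug->E
Char 3 ('B'): step: R->5, L=4; B->plug->B->R->E->L->D->refl->G->L'->A->R'->G->plug->E
Char 4 ('E'): step: R->6, L=4; E->plug->G->R->G->L->C->refl->B->L'->H->R'->F->plug->F
Char 5 ('H'): step: R->7, L=4; H->plug->H->R->C->L->F->refl->A->L'->F->R'->F->plug->F
Char 6 ('B'): step: R->0, L->5 (L advanced); B->plug->B->R->C->L->D->refl->G->L'->A->R'->H->plug->H
Char 7 ('F'): step: R->1, L=5; F->plug->F->R->A->L->G->refl->D->L'->C->R'->E->plug->G
Char 8 ('G'): step: R->2, L=5; G->plug->E->R->H->L->F->refl->A->L'->G->R'->F->plug->F
Char 9 ('F'): step: R->3, L=5; F->plug->F->R->E->L->H->refl->E->L'->B->R'->B->plug->B
Final: ciphertext=FEEFFHGFB, RIGHT=3, LEFT=5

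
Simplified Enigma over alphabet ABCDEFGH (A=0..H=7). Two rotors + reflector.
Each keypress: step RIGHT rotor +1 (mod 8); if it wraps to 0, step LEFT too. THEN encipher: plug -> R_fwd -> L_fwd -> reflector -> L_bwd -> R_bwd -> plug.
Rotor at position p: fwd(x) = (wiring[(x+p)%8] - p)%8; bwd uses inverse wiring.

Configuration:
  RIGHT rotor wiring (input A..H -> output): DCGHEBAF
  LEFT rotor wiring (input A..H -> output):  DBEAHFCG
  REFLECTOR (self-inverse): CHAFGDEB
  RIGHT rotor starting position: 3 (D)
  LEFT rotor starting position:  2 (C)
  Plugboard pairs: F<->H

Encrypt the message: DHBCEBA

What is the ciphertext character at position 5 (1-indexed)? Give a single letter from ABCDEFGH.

Char 1 ('D'): step: R->4, L=2; D->plug->D->R->B->L->G->refl->E->L'->F->R'->B->plug->B
Char 2 ('H'): step: R->5, L=2; H->plug->F->R->B->L->G->refl->E->L'->F->R'->E->plug->E
Char 3 ('B'): step: R->6, L=2; B->plug->B->R->H->L->H->refl->B->L'->G->R'->G->plug->G
Char 4 ('C'): step: R->7, L=2; C->plug->C->R->D->L->D->refl->F->L'->C->R'->G->plug->G
Char 5 ('E'): step: R->0, L->3 (L advanced); E->plug->E->R->E->L->D->refl->F->L'->A->R'->G->plug->G

G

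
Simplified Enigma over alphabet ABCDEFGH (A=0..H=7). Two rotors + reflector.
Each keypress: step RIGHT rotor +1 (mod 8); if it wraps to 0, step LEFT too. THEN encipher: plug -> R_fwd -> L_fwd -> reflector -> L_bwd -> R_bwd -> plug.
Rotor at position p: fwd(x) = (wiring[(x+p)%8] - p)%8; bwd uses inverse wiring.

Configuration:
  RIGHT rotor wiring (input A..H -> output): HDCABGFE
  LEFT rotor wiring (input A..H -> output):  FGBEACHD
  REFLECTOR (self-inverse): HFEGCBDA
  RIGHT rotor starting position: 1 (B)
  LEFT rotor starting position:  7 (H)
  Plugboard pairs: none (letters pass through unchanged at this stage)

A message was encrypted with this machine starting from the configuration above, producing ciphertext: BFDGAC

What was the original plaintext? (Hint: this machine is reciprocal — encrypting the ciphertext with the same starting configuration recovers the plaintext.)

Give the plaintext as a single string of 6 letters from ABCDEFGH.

Answer: HAEBFA

Derivation:
Char 1 ('B'): step: R->2, L=7; B->plug->B->R->G->L->D->refl->G->L'->B->R'->H->plug->H
Char 2 ('F'): step: R->3, L=7; F->plug->F->R->E->L->F->refl->B->L'->F->R'->A->plug->A
Char 3 ('D'): step: R->4, L=7; D->plug->D->R->A->L->E->refl->C->L'->D->R'->E->plug->E
Char 4 ('G'): step: R->5, L=7; G->plug->G->R->D->L->C->refl->E->L'->A->R'->B->plug->B
Char 5 ('A'): step: R->6, L=7; A->plug->A->R->H->L->A->refl->H->L'->C->R'->F->plug->F
Char 6 ('C'): step: R->7, L=7; C->plug->C->R->E->L->F->refl->B->L'->F->R'->A->plug->A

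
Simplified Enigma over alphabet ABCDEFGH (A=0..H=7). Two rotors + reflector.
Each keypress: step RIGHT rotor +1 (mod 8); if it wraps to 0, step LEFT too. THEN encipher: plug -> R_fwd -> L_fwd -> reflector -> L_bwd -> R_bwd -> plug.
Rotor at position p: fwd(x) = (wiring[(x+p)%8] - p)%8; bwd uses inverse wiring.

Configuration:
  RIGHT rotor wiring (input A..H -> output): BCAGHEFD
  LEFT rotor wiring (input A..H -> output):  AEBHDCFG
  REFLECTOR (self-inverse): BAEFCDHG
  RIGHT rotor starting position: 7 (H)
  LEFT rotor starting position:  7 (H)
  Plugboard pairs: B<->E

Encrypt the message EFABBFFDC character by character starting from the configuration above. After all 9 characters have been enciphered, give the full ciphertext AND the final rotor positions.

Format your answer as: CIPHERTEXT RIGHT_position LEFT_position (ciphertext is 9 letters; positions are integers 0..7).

Char 1 ('E'): step: R->0, L->0 (L advanced); E->plug->B->R->C->L->B->refl->A->L'->A->R'->C->plug->C
Char 2 ('F'): step: R->1, L=0; F->plug->F->R->E->L->D->refl->F->L'->G->R'->D->plug->D
Char 3 ('A'): step: R->2, L=0; A->plug->A->R->G->L->F->refl->D->L'->E->R'->B->plug->E
Char 4 ('B'): step: R->3, L=0; B->plug->E->R->A->L->A->refl->B->L'->C->R'->D->plug->D
Char 5 ('B'): step: R->4, L=0; B->plug->E->R->F->L->C->refl->E->L'->B->R'->C->plug->C
Char 6 ('F'): step: R->5, L=0; F->plug->F->R->D->L->H->refl->G->L'->H->R'->A->plug->A
Char 7 ('F'): step: R->6, L=0; F->plug->F->R->A->L->A->refl->B->L'->C->R'->E->plug->B
Char 8 ('D'): step: R->7, L=0; D->plug->D->R->B->L->E->refl->C->L'->F->R'->G->plug->G
Char 9 ('C'): step: R->0, L->1 (L advanced); C->plug->C->R->A->L->D->refl->F->L'->G->R'->D->plug->D
Final: ciphertext=CDEDCABGD, RIGHT=0, LEFT=1

Answer: CDEDCABGD 0 1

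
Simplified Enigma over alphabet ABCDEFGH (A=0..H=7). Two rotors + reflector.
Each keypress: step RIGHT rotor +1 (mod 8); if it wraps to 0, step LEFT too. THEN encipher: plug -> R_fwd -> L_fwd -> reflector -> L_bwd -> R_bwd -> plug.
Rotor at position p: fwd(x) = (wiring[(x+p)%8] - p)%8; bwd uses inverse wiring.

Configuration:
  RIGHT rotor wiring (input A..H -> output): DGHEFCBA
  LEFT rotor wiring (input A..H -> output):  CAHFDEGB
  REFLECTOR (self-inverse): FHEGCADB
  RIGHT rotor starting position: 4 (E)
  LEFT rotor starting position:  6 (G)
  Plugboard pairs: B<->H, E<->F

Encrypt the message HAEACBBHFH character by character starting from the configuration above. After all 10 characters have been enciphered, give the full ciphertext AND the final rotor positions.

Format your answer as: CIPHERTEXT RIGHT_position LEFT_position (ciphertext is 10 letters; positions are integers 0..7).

Char 1 ('H'): step: R->5, L=6; H->plug->B->R->E->L->B->refl->H->L'->F->R'->A->plug->A
Char 2 ('A'): step: R->6, L=6; A->plug->A->R->D->L->C->refl->E->L'->C->R'->B->plug->H
Char 3 ('E'): step: R->7, L=6; E->plug->F->R->G->L->F->refl->A->L'->A->R'->D->plug->D
Char 4 ('A'): step: R->0, L->7 (L advanced); A->plug->A->R->D->L->A->refl->F->L'->G->R'->B->plug->H
Char 5 ('C'): step: R->1, L=7; C->plug->C->R->D->L->A->refl->F->L'->G->R'->B->plug->H
Char 6 ('B'): step: R->2, L=7; B->plug->H->R->E->L->G->refl->D->L'->B->R'->G->plug->G
Char 7 ('B'): step: R->3, L=7; B->plug->H->R->E->L->G->refl->D->L'->B->R'->A->plug->A
Char 8 ('H'): step: R->4, L=7; H->plug->B->R->G->L->F->refl->A->L'->D->R'->G->plug->G
Char 9 ('F'): step: R->5, L=7; F->plug->E->R->B->L->D->refl->G->L'->E->R'->B->plug->H
Char 10 ('H'): step: R->6, L=7; H->plug->B->R->C->L->B->refl->H->L'->H->R'->G->plug->G
Final: ciphertext=AHDHHGAGHG, RIGHT=6, LEFT=7

Answer: AHDHHGAGHG 6 7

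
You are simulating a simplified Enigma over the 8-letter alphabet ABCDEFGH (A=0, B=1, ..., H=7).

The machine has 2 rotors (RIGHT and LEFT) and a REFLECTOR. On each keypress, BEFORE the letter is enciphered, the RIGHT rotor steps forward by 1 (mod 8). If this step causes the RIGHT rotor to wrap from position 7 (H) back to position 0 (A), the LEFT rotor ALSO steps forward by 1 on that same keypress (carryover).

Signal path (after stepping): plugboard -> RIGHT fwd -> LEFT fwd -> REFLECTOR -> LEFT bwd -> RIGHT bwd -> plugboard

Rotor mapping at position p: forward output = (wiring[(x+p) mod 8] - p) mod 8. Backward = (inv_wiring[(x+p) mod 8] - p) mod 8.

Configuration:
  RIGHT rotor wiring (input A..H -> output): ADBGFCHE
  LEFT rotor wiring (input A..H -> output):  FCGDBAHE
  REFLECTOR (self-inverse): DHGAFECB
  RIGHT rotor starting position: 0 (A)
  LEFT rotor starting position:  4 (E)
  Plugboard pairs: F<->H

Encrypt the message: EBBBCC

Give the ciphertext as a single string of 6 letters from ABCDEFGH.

Answer: BAAGHE

Derivation:
Char 1 ('E'): step: R->1, L=4; E->plug->E->R->B->L->E->refl->F->L'->A->R'->B->plug->B
Char 2 ('B'): step: R->2, L=4; B->plug->B->R->E->L->B->refl->H->L'->H->R'->A->plug->A
Char 3 ('B'): step: R->3, L=4; B->plug->B->R->C->L->D->refl->A->L'->D->R'->A->plug->A
Char 4 ('B'): step: R->4, L=4; B->plug->B->R->G->L->C->refl->G->L'->F->R'->G->plug->G
Char 5 ('C'): step: R->5, L=4; C->plug->C->R->H->L->H->refl->B->L'->E->R'->F->plug->H
Char 6 ('C'): step: R->6, L=4; C->plug->C->R->C->L->D->refl->A->L'->D->R'->E->plug->E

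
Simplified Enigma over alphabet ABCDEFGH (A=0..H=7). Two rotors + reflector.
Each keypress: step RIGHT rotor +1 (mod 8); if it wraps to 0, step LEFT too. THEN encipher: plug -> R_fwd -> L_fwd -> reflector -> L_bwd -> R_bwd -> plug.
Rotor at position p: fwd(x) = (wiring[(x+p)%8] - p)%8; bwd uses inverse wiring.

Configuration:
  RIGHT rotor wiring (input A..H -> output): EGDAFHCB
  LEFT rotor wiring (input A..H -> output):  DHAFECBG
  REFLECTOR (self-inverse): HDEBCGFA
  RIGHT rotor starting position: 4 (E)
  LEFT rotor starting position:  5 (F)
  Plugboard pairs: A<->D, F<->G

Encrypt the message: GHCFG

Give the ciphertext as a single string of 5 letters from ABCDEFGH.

Char 1 ('G'): step: R->5, L=5; G->plug->F->R->G->L->A->refl->H->L'->H->R'->D->plug->A
Char 2 ('H'): step: R->6, L=5; H->plug->H->R->B->L->E->refl->C->L'->E->R'->A->plug->D
Char 3 ('C'): step: R->7, L=5; C->plug->C->R->H->L->H->refl->A->L'->G->R'->F->plug->G
Char 4 ('F'): step: R->0, L->6 (L advanced); F->plug->G->R->C->L->F->refl->G->L'->G->R'->B->plug->B
Char 5 ('G'): step: R->1, L=6; G->plug->F->R->B->L->A->refl->H->L'->F->R'->A->plug->D

Answer: ADGBD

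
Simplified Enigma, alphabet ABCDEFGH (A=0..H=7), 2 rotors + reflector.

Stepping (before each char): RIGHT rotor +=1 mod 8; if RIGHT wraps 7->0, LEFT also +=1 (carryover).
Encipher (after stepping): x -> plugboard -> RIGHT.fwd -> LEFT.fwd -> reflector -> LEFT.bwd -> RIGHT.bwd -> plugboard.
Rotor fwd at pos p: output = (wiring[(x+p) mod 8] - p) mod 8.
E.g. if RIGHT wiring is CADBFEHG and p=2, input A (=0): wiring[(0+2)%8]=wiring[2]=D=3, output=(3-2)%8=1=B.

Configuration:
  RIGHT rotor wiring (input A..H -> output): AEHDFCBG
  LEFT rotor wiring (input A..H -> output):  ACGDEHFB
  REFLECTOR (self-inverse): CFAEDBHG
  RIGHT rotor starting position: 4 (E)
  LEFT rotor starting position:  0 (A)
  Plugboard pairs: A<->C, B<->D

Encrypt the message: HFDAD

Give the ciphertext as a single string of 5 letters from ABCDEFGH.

Answer: AABDA

Derivation:
Char 1 ('H'): step: R->5, L=0; H->plug->H->R->A->L->A->refl->C->L'->B->R'->C->plug->A
Char 2 ('F'): step: R->6, L=0; F->plug->F->R->F->L->H->refl->G->L'->C->R'->C->plug->A
Char 3 ('D'): step: R->7, L=0; D->plug->B->R->B->L->C->refl->A->L'->A->R'->D->plug->B
Char 4 ('A'): step: R->0, L->1 (L advanced); A->plug->C->R->H->L->H->refl->G->L'->E->R'->B->plug->D
Char 5 ('D'): step: R->1, L=1; D->plug->B->R->G->L->A->refl->C->L'->C->R'->C->plug->A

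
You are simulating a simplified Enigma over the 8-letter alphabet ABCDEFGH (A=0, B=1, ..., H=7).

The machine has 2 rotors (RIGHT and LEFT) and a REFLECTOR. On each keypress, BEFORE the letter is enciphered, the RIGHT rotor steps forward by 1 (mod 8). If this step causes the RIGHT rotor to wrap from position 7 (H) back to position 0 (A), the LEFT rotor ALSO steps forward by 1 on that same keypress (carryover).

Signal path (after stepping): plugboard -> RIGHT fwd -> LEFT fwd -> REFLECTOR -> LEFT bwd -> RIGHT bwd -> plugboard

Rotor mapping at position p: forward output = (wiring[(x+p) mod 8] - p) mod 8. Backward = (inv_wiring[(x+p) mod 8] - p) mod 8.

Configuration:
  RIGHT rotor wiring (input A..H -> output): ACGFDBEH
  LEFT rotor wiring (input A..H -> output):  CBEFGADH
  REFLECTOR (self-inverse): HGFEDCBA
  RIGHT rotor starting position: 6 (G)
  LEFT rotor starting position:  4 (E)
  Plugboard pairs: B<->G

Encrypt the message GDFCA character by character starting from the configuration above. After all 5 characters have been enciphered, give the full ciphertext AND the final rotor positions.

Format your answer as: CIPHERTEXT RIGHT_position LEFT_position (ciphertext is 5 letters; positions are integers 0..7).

Char 1 ('G'): step: R->7, L=4; G->plug->B->R->B->L->E->refl->D->L'->D->R'->C->plug->C
Char 2 ('D'): step: R->0, L->5 (L advanced); D->plug->D->R->F->L->H->refl->A->L'->G->R'->C->plug->C
Char 3 ('F'): step: R->1, L=5; F->plug->F->R->D->L->F->refl->C->L'->C->R'->D->plug->D
Char 4 ('C'): step: R->2, L=5; C->plug->C->R->B->L->G->refl->B->L'->H->R'->D->plug->D
Char 5 ('A'): step: R->3, L=5; A->plug->A->R->C->L->C->refl->F->L'->D->R'->H->plug->H
Final: ciphertext=CCDDH, RIGHT=3, LEFT=5

Answer: CCDDH 3 5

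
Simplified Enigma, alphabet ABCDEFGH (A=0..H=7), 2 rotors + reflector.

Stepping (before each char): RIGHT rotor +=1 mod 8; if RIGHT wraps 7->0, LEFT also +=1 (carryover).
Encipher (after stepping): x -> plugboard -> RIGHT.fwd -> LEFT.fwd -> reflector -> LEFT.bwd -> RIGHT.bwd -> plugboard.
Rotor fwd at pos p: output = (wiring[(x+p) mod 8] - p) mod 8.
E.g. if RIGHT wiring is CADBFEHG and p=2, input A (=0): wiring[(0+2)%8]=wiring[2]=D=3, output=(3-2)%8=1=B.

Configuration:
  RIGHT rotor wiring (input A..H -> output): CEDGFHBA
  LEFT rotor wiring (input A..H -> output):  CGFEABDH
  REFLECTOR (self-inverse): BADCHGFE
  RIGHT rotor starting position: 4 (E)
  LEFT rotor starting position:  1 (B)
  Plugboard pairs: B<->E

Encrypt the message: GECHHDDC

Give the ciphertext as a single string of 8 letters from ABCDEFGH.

Char 1 ('G'): step: R->5, L=1; G->plug->G->R->B->L->E->refl->H->L'->D->R'->C->plug->C
Char 2 ('E'): step: R->6, L=1; E->plug->B->R->C->L->D->refl->C->L'->F->R'->E->plug->B
Char 3 ('C'): step: R->7, L=1; C->plug->C->R->F->L->C->refl->D->L'->C->R'->H->plug->H
Char 4 ('H'): step: R->0, L->2 (L advanced); H->plug->H->R->A->L->D->refl->C->L'->B->R'->G->plug->G
Char 5 ('H'): step: R->1, L=2; H->plug->H->R->B->L->C->refl->D->L'->A->R'->F->plug->F
Char 6 ('D'): step: R->2, L=2; D->plug->D->R->F->L->F->refl->G->L'->C->R'->H->plug->H
Char 7 ('D'): step: R->3, L=2; D->plug->D->R->G->L->A->refl->B->L'->E->R'->C->plug->C
Char 8 ('C'): step: R->4, L=2; C->plug->C->R->F->L->F->refl->G->L'->C->R'->H->plug->H

Answer: CBHGFHCH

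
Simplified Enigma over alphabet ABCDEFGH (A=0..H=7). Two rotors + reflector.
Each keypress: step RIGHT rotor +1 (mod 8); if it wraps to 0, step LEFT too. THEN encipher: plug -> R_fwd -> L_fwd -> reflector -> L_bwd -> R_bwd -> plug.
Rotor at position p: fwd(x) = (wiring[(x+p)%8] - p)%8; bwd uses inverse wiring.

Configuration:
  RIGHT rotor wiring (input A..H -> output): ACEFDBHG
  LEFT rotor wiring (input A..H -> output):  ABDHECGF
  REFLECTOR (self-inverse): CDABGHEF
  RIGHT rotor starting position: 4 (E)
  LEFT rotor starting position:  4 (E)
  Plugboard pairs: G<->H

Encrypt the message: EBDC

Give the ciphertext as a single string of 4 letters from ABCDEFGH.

Char 1 ('E'): step: R->5, L=4; E->plug->E->R->F->L->F->refl->H->L'->G->R'->H->plug->G
Char 2 ('B'): step: R->6, L=4; B->plug->B->R->A->L->A->refl->C->L'->C->R'->C->plug->C
Char 3 ('D'): step: R->7, L=4; D->plug->D->R->F->L->F->refl->H->L'->G->R'->E->plug->E
Char 4 ('C'): step: R->0, L->5 (L advanced); C->plug->C->R->E->L->E->refl->G->L'->F->R'->D->plug->D

Answer: GCED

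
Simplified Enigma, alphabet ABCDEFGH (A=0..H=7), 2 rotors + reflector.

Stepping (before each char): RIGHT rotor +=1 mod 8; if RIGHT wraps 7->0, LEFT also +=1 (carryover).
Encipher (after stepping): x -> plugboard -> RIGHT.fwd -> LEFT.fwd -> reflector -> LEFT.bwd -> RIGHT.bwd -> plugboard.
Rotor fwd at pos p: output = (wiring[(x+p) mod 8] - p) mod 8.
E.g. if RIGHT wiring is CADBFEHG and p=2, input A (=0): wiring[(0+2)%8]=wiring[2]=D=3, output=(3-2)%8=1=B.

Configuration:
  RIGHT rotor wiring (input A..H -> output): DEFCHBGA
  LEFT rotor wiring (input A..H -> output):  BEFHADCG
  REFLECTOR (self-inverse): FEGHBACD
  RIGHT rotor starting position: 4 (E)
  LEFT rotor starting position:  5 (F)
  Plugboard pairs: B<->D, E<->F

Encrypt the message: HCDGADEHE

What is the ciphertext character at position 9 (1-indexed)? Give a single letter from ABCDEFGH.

Char 1 ('H'): step: R->5, L=5; H->plug->H->R->C->L->B->refl->E->L'->D->R'->C->plug->C
Char 2 ('C'): step: R->6, L=5; C->plug->C->R->F->L->A->refl->F->L'->B->R'->G->plug->G
Char 3 ('D'): step: R->7, L=5; D->plug->B->R->E->L->H->refl->D->L'->H->R'->H->plug->H
Char 4 ('G'): step: R->0, L->6 (L advanced); G->plug->G->R->G->L->C->refl->G->L'->D->R'->A->plug->A
Char 5 ('A'): step: R->1, L=6; A->plug->A->R->D->L->G->refl->C->L'->G->R'->D->plug->B
Char 6 ('D'): step: R->2, L=6; D->plug->B->R->A->L->E->refl->B->L'->F->R'->C->plug->C
Char 7 ('E'): step: R->3, L=6; E->plug->F->R->A->L->E->refl->B->L'->F->R'->E->plug->F
Char 8 ('H'): step: R->4, L=6; H->plug->H->R->G->L->C->refl->G->L'->D->R'->A->plug->A
Char 9 ('E'): step: R->5, L=6; E->plug->F->R->A->L->E->refl->B->L'->F->R'->G->plug->G

G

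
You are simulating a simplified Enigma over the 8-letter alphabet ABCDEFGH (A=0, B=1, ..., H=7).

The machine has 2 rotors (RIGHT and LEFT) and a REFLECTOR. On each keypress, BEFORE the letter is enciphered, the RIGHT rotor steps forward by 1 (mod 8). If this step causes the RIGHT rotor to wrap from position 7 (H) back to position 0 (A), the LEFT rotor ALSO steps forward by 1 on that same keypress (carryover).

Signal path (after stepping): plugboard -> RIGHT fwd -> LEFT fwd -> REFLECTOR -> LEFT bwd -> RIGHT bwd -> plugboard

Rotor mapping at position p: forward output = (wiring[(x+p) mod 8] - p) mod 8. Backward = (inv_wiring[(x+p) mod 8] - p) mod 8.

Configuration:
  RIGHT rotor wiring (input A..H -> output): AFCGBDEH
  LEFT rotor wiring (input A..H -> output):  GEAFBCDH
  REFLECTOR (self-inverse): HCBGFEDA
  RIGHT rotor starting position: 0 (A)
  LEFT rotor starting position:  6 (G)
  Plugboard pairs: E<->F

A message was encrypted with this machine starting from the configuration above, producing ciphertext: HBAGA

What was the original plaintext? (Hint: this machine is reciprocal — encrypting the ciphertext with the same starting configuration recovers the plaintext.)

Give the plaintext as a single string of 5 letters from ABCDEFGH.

Char 1 ('H'): step: R->1, L=6; H->plug->H->R->H->L->E->refl->F->L'->A->R'->D->plug->D
Char 2 ('B'): step: R->2, L=6; B->plug->B->R->E->L->C->refl->B->L'->B->R'->D->plug->D
Char 3 ('A'): step: R->3, L=6; A->plug->A->R->D->L->G->refl->D->L'->G->R'->B->plug->B
Char 4 ('G'): step: R->4, L=6; G->plug->G->R->G->L->D->refl->G->L'->D->R'->D->plug->D
Char 5 ('A'): step: R->5, L=6; A->plug->A->R->G->L->D->refl->G->L'->D->R'->D->plug->D

Answer: DDBDD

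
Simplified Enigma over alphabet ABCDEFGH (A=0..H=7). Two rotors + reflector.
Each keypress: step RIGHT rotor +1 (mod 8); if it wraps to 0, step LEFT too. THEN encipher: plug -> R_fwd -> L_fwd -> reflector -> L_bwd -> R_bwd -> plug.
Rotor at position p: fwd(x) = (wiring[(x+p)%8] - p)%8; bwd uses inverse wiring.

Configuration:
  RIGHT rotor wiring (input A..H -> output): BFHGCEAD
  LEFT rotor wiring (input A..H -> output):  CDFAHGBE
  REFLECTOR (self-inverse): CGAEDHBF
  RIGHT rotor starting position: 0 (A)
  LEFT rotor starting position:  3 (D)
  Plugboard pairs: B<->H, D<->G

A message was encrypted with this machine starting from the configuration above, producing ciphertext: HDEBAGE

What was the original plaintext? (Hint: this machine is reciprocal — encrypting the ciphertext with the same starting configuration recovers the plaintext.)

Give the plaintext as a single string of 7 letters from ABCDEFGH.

Char 1 ('H'): step: R->1, L=3; H->plug->B->R->G->L->A->refl->C->L'->H->R'->F->plug->F
Char 2 ('D'): step: R->2, L=3; D->plug->G->R->H->L->C->refl->A->L'->G->R'->E->plug->E
Char 3 ('E'): step: R->3, L=3; E->plug->E->R->A->L->F->refl->H->L'->F->R'->D->plug->G
Char 4 ('B'): step: R->4, L=3; B->plug->H->R->C->L->D->refl->E->L'->B->R'->F->plug->F
Char 5 ('A'): step: R->5, L=3; A->plug->A->R->H->L->C->refl->A->L'->G->R'->C->plug->C
Char 6 ('G'): step: R->6, L=3; G->plug->D->R->H->L->C->refl->A->L'->G->R'->H->plug->B
Char 7 ('E'): step: R->7, L=3; E->plug->E->R->H->L->C->refl->A->L'->G->R'->C->plug->C

Answer: FEGFCBC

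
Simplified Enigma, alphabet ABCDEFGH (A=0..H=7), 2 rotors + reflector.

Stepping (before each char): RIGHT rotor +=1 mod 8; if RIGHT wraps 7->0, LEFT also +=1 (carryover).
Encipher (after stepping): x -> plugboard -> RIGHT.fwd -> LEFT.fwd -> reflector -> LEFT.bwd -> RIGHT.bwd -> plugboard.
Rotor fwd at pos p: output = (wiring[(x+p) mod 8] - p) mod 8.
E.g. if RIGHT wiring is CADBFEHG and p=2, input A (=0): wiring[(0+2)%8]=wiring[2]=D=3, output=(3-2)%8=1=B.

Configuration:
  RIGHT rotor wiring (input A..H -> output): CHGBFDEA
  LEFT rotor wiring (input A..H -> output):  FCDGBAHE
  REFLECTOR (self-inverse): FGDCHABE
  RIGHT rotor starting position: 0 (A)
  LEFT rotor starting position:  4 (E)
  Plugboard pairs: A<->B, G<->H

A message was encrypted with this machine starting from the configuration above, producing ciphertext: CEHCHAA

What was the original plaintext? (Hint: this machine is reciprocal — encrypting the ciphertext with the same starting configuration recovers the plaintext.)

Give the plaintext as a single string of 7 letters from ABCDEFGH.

Answer: FAEFDHC

Derivation:
Char 1 ('C'): step: R->1, L=4; C->plug->C->R->A->L->F->refl->A->L'->D->R'->F->plug->F
Char 2 ('E'): step: R->2, L=4; E->plug->E->R->C->L->D->refl->C->L'->H->R'->B->plug->A
Char 3 ('H'): step: R->3, L=4; H->plug->G->R->E->L->B->refl->G->L'->F->R'->E->plug->E
Char 4 ('C'): step: R->4, L=4; C->plug->C->R->A->L->F->refl->A->L'->D->R'->F->plug->F
Char 5 ('H'): step: R->5, L=4; H->plug->G->R->E->L->B->refl->G->L'->F->R'->D->plug->D
Char 6 ('A'): step: R->6, L=4; A->plug->B->R->C->L->D->refl->C->L'->H->R'->G->plug->H
Char 7 ('A'): step: R->7, L=4; A->plug->B->R->D->L->A->refl->F->L'->A->R'->C->plug->C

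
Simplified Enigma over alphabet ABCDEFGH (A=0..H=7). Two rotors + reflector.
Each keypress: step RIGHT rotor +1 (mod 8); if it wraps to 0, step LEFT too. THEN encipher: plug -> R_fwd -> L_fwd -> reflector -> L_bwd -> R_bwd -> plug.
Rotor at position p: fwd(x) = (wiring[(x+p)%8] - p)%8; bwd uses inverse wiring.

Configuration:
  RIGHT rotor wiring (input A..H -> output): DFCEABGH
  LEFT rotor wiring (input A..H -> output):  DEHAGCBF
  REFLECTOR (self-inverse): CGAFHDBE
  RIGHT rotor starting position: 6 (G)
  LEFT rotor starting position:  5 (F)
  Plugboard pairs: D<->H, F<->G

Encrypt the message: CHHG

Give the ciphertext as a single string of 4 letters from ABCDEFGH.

Answer: AABC

Derivation:
Char 1 ('C'): step: R->7, L=5; C->plug->C->R->G->L->D->refl->F->L'->A->R'->A->plug->A
Char 2 ('H'): step: R->0, L->6 (L advanced); H->plug->D->R->E->L->B->refl->G->L'->D->R'->A->plug->A
Char 3 ('H'): step: R->1, L=6; H->plug->D->R->H->L->E->refl->H->L'->B->R'->B->plug->B
Char 4 ('G'): step: R->2, L=6; G->plug->F->R->F->L->C->refl->A->L'->G->R'->C->plug->C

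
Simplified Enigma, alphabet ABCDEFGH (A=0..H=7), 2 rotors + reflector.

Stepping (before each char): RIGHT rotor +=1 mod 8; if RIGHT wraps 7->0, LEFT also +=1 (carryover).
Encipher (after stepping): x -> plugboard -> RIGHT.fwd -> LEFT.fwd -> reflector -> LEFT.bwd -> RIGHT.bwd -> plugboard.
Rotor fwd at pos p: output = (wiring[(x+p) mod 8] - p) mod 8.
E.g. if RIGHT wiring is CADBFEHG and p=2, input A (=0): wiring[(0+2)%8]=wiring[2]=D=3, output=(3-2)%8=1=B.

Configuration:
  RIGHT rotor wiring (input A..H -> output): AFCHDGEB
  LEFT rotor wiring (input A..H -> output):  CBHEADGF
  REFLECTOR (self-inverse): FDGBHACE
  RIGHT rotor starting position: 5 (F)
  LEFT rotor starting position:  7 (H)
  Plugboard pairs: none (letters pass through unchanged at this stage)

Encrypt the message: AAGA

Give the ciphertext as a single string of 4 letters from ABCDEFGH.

Char 1 ('A'): step: R->6, L=7; A->plug->A->R->G->L->E->refl->H->L'->H->R'->D->plug->D
Char 2 ('A'): step: R->7, L=7; A->plug->A->R->C->L->C->refl->G->L'->A->R'->E->plug->E
Char 3 ('G'): step: R->0, L->0 (L advanced); G->plug->G->R->E->L->A->refl->F->L'->H->R'->D->plug->D
Char 4 ('A'): step: R->1, L=0; A->plug->A->R->E->L->A->refl->F->L'->H->R'->H->plug->H

Answer: DEDH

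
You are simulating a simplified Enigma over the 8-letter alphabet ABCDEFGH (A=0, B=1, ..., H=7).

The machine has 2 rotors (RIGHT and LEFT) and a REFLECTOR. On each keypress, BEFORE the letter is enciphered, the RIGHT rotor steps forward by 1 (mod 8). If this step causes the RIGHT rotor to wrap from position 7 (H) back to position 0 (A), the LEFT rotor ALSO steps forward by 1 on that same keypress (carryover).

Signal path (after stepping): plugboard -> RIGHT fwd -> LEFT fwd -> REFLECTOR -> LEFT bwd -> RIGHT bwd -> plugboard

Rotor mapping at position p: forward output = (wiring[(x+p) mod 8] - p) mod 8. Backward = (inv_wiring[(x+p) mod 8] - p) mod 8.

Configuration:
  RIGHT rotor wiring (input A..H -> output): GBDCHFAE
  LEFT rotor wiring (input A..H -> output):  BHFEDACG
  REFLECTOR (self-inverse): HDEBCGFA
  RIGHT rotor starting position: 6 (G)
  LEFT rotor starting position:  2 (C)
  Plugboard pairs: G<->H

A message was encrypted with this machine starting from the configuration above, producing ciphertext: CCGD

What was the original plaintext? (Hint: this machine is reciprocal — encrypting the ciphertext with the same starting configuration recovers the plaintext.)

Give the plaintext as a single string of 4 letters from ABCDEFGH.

Char 1 ('C'): step: R->7, L=2; C->plug->C->R->C->L->B->refl->D->L'->A->R'->F->plug->F
Char 2 ('C'): step: R->0, L->3 (L advanced); C->plug->C->R->D->L->H->refl->A->L'->B->R'->B->plug->B
Char 3 ('G'): step: R->1, L=3; G->plug->H->R->F->L->G->refl->F->L'->C->R'->B->plug->B
Char 4 ('D'): step: R->2, L=3; D->plug->D->R->D->L->H->refl->A->L'->B->R'->A->plug->A

Answer: FBBA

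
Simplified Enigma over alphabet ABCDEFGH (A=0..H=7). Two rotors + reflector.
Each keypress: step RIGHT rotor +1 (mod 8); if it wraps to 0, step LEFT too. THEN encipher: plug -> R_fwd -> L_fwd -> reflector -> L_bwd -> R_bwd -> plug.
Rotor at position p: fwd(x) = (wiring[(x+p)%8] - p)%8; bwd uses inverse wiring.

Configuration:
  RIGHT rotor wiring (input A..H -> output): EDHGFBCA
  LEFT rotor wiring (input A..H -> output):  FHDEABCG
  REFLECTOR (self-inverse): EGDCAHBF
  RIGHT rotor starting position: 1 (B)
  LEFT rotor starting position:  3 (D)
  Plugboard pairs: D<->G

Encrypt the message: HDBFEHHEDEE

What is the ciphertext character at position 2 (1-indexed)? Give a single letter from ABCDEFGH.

Char 1 ('H'): step: R->2, L=3; H->plug->H->R->B->L->F->refl->H->L'->D->R'->C->plug->C
Char 2 ('D'): step: R->3, L=3; D->plug->G->R->A->L->B->refl->G->L'->C->R'->B->plug->B

B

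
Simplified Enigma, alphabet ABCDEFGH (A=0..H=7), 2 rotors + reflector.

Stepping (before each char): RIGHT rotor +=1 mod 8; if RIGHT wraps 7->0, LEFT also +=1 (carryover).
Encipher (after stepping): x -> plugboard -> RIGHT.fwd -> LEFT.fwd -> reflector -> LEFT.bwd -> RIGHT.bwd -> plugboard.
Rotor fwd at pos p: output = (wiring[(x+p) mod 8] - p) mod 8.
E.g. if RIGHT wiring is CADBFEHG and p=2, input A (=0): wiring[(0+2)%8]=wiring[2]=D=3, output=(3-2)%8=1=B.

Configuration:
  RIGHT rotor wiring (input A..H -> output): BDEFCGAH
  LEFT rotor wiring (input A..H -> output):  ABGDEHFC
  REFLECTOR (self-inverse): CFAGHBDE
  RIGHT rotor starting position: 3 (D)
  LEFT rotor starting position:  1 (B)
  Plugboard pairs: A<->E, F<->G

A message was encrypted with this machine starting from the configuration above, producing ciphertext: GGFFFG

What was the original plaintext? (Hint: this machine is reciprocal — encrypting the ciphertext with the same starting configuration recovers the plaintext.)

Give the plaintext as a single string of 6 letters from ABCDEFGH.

Char 1 ('G'): step: R->4, L=1; G->plug->F->R->H->L->H->refl->E->L'->F->R'->E->plug->A
Char 2 ('G'): step: R->5, L=1; G->plug->F->R->H->L->H->refl->E->L'->F->R'->H->plug->H
Char 3 ('F'): step: R->6, L=1; F->plug->G->R->E->L->G->refl->D->L'->D->R'->C->plug->C
Char 4 ('F'): step: R->7, L=1; F->plug->G->R->H->L->H->refl->E->L'->F->R'->D->plug->D
Char 5 ('F'): step: R->0, L->2 (L advanced); F->plug->G->R->A->L->E->refl->H->L'->H->R'->H->plug->H
Char 6 ('G'): step: R->1, L=2; G->plug->F->R->H->L->H->refl->E->L'->A->R'->H->plug->H

Answer: AHCDHH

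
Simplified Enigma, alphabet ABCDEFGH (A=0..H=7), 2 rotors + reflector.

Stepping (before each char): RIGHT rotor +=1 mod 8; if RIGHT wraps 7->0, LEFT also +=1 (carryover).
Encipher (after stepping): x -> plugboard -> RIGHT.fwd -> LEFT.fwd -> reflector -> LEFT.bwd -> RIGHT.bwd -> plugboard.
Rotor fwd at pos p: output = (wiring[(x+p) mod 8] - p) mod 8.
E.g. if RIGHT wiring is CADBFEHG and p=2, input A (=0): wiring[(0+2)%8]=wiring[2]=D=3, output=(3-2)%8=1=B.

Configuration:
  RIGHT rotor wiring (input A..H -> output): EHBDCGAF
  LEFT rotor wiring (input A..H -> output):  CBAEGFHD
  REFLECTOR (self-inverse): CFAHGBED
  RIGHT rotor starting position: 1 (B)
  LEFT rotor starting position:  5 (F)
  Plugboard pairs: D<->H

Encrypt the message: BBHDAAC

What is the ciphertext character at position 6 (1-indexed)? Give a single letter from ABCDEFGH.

Char 1 ('B'): step: R->2, L=5; B->plug->B->R->B->L->C->refl->A->L'->A->R'->C->plug->C
Char 2 ('B'): step: R->3, L=5; B->plug->B->R->H->L->B->refl->F->L'->D->R'->C->plug->C
Char 3 ('H'): step: R->4, L=5; H->plug->D->R->B->L->C->refl->A->L'->A->R'->E->plug->E
Char 4 ('D'): step: R->5, L=5; D->plug->H->R->F->L->D->refl->H->L'->G->R'->G->plug->G
Char 5 ('A'): step: R->6, L=5; A->plug->A->R->C->L->G->refl->E->L'->E->R'->G->plug->G
Char 6 ('A'): step: R->7, L=5; A->plug->A->R->G->L->H->refl->D->L'->F->R'->B->plug->B

B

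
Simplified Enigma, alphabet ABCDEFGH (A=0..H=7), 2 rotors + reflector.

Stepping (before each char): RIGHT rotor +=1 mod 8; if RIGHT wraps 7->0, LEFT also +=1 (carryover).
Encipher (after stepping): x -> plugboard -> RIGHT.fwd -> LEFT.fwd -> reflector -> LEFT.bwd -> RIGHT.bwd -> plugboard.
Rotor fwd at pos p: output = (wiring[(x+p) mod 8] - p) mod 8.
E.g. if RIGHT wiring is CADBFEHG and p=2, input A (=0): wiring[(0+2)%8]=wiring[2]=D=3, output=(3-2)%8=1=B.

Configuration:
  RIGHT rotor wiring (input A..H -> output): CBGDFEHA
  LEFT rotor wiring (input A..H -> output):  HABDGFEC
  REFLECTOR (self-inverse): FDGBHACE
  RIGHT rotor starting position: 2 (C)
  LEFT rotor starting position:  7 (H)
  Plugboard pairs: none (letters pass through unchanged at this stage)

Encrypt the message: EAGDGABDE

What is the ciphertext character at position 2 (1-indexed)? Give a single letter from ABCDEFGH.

Char 1 ('E'): step: R->3, L=7; E->plug->E->R->F->L->H->refl->E->L'->E->R'->D->plug->D
Char 2 ('A'): step: R->4, L=7; A->plug->A->R->B->L->A->refl->F->L'->H->R'->H->plug->H

H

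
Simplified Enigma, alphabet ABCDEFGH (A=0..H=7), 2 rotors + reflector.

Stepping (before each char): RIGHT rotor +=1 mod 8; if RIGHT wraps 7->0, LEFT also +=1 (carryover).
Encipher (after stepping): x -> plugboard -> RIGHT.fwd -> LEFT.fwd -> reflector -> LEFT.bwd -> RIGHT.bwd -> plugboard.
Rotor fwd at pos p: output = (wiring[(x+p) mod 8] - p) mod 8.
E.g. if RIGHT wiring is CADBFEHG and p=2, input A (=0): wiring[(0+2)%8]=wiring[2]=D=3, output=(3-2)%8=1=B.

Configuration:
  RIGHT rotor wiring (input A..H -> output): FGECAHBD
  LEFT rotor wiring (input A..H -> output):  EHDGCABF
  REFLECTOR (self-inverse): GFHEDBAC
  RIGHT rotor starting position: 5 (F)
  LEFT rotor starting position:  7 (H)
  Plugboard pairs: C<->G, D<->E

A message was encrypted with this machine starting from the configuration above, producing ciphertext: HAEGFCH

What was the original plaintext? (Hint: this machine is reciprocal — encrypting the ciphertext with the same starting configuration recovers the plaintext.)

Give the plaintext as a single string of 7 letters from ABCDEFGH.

Char 1 ('H'): step: R->6, L=7; H->plug->H->R->B->L->F->refl->B->L'->G->R'->E->plug->D
Char 2 ('A'): step: R->7, L=7; A->plug->A->R->E->L->H->refl->C->L'->H->R'->C->plug->G
Char 3 ('E'): step: R->0, L->0 (L advanced); E->plug->D->R->C->L->D->refl->E->L'->A->R'->E->plug->D
Char 4 ('G'): step: R->1, L=0; G->plug->C->R->B->L->H->refl->C->L'->E->R'->H->plug->H
Char 5 ('F'): step: R->2, L=0; F->plug->F->R->B->L->H->refl->C->L'->E->R'->H->plug->H
Char 6 ('C'): step: R->3, L=0; C->plug->G->R->D->L->G->refl->A->L'->F->R'->B->plug->B
Char 7 ('H'): step: R->4, L=0; H->plug->H->R->G->L->B->refl->F->L'->H->R'->D->plug->E

Answer: DGDHHBE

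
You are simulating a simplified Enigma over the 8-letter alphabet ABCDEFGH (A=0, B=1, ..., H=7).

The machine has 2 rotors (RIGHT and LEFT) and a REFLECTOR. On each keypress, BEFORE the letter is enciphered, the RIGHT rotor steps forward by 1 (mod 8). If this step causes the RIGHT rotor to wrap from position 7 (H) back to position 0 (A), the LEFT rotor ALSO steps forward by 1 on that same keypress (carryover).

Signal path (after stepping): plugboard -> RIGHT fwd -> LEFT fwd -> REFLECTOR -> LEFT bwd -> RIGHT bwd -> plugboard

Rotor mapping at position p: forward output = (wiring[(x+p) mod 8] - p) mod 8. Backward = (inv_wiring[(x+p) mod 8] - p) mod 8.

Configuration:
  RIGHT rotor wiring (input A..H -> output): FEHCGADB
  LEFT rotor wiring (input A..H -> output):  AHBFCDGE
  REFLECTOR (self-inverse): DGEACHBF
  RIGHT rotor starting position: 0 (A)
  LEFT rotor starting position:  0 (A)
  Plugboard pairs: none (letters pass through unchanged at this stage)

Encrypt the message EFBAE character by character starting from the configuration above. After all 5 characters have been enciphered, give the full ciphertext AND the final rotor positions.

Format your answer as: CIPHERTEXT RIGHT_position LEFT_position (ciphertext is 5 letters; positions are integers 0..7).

Answer: HCGHC 5 0

Derivation:
Char 1 ('E'): step: R->1, L=0; E->plug->E->R->H->L->E->refl->C->L'->E->R'->H->plug->H
Char 2 ('F'): step: R->2, L=0; F->plug->F->R->H->L->E->refl->C->L'->E->R'->C->plug->C
Char 3 ('B'): step: R->3, L=0; B->plug->B->R->D->L->F->refl->H->L'->B->R'->G->plug->G
Char 4 ('A'): step: R->4, L=0; A->plug->A->R->C->L->B->refl->G->L'->G->R'->H->plug->H
Char 5 ('E'): step: R->5, L=0; E->plug->E->R->H->L->E->refl->C->L'->E->R'->C->plug->C
Final: ciphertext=HCGHC, RIGHT=5, LEFT=0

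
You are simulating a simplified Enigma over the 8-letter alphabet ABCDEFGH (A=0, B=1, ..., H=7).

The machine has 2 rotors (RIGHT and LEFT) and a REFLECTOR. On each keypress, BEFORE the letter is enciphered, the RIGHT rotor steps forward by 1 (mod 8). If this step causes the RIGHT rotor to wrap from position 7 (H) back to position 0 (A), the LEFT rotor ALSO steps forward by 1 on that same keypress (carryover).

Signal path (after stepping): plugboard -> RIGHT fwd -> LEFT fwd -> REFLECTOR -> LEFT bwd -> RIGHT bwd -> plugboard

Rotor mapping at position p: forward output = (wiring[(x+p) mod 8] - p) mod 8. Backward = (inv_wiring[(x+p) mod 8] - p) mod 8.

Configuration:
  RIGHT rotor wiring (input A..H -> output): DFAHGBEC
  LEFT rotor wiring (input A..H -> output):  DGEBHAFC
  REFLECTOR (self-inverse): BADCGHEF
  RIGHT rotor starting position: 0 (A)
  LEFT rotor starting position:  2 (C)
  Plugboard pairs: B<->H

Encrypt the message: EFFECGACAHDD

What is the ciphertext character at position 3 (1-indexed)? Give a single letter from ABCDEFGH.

Char 1 ('E'): step: R->1, L=2; E->plug->E->R->A->L->C->refl->D->L'->E->R'->A->plug->A
Char 2 ('F'): step: R->2, L=2; F->plug->F->R->A->L->C->refl->D->L'->E->R'->C->plug->C
Char 3 ('F'): step: R->3, L=2; F->plug->F->R->A->L->C->refl->D->L'->E->R'->A->plug->A

A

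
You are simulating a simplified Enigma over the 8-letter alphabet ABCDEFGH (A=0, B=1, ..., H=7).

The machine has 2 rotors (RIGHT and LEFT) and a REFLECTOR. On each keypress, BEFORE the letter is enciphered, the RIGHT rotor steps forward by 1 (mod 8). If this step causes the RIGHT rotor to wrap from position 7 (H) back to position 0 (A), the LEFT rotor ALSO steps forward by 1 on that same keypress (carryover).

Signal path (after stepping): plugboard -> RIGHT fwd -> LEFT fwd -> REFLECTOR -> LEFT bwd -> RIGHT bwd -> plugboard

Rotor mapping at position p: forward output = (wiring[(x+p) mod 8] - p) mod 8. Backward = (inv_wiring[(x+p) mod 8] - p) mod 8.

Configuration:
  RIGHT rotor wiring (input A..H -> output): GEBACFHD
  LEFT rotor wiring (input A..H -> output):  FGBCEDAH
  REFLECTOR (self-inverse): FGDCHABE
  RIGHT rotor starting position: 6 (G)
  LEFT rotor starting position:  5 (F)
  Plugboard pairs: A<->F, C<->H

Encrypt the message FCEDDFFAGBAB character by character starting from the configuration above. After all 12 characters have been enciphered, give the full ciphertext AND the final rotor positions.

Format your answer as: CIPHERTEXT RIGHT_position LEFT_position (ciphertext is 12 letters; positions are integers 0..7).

Answer: CGBFEBABECGC 2 7

Derivation:
Char 1 ('F'): step: R->7, L=5; F->plug->A->R->E->L->B->refl->G->L'->A->R'->H->plug->C
Char 2 ('C'): step: R->0, L->6 (L advanced); C->plug->H->R->D->L->A->refl->F->L'->H->R'->G->plug->G
Char 3 ('E'): step: R->1, L=6; E->plug->E->R->E->L->D->refl->C->L'->A->R'->B->plug->B
Char 4 ('D'): step: R->2, L=6; D->plug->D->R->D->L->A->refl->F->L'->H->R'->A->plug->F
Char 5 ('D'): step: R->3, L=6; D->plug->D->R->E->L->D->refl->C->L'->A->R'->E->plug->E
Char 6 ('F'): step: R->4, L=6; F->plug->A->R->G->L->G->refl->B->L'->B->R'->B->plug->B
Char 7 ('F'): step: R->5, L=6; F->plug->A->R->A->L->C->refl->D->L'->E->R'->F->plug->A
Char 8 ('A'): step: R->6, L=6; A->plug->F->R->C->L->H->refl->E->L'->F->R'->B->plug->B
Char 9 ('G'): step: R->7, L=6; G->plug->G->R->G->L->G->refl->B->L'->B->R'->E->plug->E
Char 10 ('B'): step: R->0, L->7 (L advanced); B->plug->B->R->E->L->D->refl->C->L'->D->R'->H->plug->C
Char 11 ('A'): step: R->1, L=7; A->plug->F->R->G->L->E->refl->H->L'->C->R'->G->plug->G
Char 12 ('B'): step: R->2, L=7; B->plug->B->R->G->L->E->refl->H->L'->C->R'->H->plug->C
Final: ciphertext=CGBFEBABECGC, RIGHT=2, LEFT=7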